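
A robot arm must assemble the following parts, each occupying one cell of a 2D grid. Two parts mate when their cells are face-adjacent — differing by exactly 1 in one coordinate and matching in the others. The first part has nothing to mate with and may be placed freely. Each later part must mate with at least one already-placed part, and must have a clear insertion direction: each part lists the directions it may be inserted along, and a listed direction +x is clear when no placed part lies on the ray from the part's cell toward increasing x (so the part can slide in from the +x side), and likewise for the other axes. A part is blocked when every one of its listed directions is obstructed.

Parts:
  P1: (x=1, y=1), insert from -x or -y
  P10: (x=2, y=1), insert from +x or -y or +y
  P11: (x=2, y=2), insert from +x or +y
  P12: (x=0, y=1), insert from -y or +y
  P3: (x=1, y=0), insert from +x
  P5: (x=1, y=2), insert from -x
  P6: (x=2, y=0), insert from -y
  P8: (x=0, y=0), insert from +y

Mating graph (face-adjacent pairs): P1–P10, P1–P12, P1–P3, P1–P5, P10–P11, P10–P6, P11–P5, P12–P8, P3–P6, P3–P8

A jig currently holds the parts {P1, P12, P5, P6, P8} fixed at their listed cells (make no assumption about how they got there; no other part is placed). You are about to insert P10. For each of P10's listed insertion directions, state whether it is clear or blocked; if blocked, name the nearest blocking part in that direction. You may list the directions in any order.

+x: clear; +y: clear; -y: blocked by P6

+x: ray from P10(2, 1) has no placed part ⇒ clear
-y: nearest on ray is P6@(2, 0) ⇒ blocked
+y: ray from P10(2, 1) has no placed part ⇒ clear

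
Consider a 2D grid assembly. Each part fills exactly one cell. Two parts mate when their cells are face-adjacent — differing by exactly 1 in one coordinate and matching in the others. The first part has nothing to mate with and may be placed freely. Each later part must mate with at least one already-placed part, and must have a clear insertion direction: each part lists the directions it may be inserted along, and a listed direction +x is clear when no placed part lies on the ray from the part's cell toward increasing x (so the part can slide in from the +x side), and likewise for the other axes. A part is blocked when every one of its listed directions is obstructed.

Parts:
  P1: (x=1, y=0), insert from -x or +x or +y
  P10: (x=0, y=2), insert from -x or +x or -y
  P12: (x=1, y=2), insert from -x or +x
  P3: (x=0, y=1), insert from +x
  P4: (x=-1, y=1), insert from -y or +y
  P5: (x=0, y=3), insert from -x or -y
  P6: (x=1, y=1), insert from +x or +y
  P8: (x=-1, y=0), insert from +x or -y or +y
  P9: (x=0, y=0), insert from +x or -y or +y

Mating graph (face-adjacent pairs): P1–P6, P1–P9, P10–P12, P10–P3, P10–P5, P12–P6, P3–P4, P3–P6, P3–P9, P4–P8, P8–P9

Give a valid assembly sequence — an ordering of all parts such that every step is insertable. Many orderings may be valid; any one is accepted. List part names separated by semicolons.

1. P12@(1, 2) [-x clear] — {P12}
2. P10@(0, 2) [-x clear] — {P10, P12}
3. P3@(0, 1) [+x clear] — {P10, P12, P3}
4. P6@(1, 1) [+x clear] — {P10, P12, P3, P6}
5. P5@(0, 3) [-x clear] — {P10, P12, P3, P5, P6}
6. P4@(-1, 1) [-y clear] — {P10, P12, P3, P4, P5, P6}
7. P8@(-1, 0) [+x clear] — {P10, P12, P3, P4, P5, P6, P8}
8. P9@(0, 0) [+x clear] — {P10, P12, P3, P4, P5, P6, P8, P9}
9. P1@(1, 0) [+x clear] — {P1, P10, P12, P3, P4, P5, P6, P8, P9}

P12; P10; P3; P6; P5; P4; P8; P9; P1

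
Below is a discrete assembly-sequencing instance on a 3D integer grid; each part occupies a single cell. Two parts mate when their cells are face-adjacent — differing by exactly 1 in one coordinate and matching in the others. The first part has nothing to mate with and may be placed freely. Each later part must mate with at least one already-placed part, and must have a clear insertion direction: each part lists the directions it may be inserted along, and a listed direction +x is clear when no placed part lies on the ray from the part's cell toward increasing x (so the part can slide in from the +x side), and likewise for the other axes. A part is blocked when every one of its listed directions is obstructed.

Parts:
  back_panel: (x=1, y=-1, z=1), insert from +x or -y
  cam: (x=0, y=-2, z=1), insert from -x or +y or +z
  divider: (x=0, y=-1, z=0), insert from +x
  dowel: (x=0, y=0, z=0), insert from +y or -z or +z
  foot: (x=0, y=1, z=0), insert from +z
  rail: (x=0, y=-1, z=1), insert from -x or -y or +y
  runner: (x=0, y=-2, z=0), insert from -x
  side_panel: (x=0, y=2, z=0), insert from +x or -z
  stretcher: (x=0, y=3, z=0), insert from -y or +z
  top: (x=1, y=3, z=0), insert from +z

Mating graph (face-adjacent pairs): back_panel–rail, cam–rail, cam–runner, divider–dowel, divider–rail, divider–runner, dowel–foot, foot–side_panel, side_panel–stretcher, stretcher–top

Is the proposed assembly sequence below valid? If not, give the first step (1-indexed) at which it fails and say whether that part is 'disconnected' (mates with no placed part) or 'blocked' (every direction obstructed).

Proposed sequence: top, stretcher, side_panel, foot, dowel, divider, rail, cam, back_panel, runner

Valid

1. top@(1, 3, 0) [+z clear] — {top}
2. stretcher@(0, 3, 0) [-y clear] — {stretcher, top}
3. side_panel@(0, 2, 0) [+x clear] — {side_panel, stretcher, top}
4. foot@(0, 1, 0) [+z clear] — {foot, side_panel, stretcher, top}
5. dowel@(0, 0, 0) [-z clear] — {dowel, foot, side_panel, stretcher, top}
6. divider@(0, -1, 0) [+x clear] — {divider, dowel, foot, side_panel, stretcher, top}
7. rail@(0, -1, 1) [-x clear] — {divider, dowel, foot, rail, side_panel, stretcher, top}
8. cam@(0, -2, 1) [-x clear] — {cam, divider, dowel, foot, rail, side_panel, stretcher, top}
9. back_panel@(1, -1, 1) [+x clear] — {back_panel, cam, divider, dowel, foot, rail, side_panel, stretcher, top}
10. runner@(0, -2, 0) [-x clear] — {back_panel, cam, divider, dowel, foot, rail, runner, side_panel, stretcher, top}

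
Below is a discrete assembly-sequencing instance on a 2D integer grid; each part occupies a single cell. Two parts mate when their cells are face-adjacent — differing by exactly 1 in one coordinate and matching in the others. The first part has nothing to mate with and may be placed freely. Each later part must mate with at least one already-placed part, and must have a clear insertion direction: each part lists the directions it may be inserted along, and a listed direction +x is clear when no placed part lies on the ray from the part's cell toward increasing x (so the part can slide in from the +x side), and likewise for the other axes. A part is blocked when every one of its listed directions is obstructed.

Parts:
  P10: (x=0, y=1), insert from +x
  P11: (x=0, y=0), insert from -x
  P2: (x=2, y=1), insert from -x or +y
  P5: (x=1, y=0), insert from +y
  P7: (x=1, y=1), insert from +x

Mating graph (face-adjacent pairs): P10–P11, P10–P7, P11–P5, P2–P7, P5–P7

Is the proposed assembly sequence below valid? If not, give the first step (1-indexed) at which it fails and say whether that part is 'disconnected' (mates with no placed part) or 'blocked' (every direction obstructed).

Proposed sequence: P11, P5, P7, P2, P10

Invalid at step 5 (blocked)

1. P11@(0, 0) [-x clear] — {P11}
2. P5@(1, 0) [+y clear] — {P11, P5}
3. P7@(1, 1) [+x clear] — {P11, P5, P7}
4. P2@(2, 1) [+y clear] — {P11, P2, P5, P7}
5. P10@(0, 1) — +x all obstructed ⇒ blocked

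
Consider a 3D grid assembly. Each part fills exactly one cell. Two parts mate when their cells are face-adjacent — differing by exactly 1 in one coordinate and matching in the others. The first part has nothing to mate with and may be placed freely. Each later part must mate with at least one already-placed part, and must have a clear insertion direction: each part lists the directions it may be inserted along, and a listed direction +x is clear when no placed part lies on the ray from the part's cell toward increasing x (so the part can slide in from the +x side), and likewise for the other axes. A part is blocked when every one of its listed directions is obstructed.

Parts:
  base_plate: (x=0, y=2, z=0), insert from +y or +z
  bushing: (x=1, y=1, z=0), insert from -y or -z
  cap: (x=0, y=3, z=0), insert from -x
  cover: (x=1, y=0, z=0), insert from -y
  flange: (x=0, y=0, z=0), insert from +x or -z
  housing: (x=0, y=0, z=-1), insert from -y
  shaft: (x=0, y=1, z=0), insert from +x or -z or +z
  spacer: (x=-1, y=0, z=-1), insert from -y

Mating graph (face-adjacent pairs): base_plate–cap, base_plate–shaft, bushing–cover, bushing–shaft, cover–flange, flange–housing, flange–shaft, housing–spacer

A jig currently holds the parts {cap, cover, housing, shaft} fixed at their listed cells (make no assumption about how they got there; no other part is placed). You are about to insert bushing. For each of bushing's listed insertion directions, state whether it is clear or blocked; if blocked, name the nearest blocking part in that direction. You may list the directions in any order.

-y: nearest on ray is cover@(1, 0, 0) ⇒ blocked
-z: ray from bushing(1, 1, 0) has no placed part ⇒ clear

-y: blocked by cover; -z: clear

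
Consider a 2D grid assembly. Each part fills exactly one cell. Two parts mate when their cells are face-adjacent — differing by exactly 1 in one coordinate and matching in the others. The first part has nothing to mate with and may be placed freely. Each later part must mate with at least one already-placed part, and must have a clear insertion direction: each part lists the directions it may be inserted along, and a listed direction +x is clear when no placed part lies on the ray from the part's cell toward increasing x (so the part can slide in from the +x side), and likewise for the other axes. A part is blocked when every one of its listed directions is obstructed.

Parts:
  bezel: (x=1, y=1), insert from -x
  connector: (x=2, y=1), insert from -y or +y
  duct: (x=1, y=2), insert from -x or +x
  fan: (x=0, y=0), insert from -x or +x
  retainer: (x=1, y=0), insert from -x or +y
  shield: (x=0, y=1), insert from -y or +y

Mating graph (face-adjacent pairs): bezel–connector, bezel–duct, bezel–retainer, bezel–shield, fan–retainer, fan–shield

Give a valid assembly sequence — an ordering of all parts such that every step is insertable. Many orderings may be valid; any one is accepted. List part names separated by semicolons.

1. connector@(2, 1) [-y clear] — {connector}
2. bezel@(1, 1) [-x clear] — {bezel, connector}
3. retainer@(1, 0) [-x clear] — {bezel, connector, retainer}
4. shield@(0, 1) [-y clear] — {bezel, connector, retainer, shield}
5. fan@(0, 0) [-x clear] — {bezel, connector, fan, retainer, shield}
6. duct@(1, 2) [-x clear] — {bezel, connector, duct, fan, retainer, shield}

connector; bezel; retainer; shield; fan; duct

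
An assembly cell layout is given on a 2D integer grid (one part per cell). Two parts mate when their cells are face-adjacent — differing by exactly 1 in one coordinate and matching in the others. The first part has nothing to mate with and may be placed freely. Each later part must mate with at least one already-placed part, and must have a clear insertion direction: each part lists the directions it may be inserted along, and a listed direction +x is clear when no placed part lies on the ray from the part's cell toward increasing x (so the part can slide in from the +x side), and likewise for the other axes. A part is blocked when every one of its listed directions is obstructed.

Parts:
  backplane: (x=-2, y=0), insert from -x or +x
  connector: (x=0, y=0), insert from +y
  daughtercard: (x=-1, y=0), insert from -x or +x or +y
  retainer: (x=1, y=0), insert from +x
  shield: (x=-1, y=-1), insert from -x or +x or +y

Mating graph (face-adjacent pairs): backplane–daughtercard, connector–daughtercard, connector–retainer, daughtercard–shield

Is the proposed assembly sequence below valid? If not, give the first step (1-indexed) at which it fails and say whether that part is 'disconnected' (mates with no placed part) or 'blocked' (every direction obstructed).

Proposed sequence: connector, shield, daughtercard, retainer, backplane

1. connector@(0, 0) [+y clear] — {connector}
2. shield@(-1, -1) — no placed neighbour ⇒ disconnected

Invalid at step 2 (disconnected)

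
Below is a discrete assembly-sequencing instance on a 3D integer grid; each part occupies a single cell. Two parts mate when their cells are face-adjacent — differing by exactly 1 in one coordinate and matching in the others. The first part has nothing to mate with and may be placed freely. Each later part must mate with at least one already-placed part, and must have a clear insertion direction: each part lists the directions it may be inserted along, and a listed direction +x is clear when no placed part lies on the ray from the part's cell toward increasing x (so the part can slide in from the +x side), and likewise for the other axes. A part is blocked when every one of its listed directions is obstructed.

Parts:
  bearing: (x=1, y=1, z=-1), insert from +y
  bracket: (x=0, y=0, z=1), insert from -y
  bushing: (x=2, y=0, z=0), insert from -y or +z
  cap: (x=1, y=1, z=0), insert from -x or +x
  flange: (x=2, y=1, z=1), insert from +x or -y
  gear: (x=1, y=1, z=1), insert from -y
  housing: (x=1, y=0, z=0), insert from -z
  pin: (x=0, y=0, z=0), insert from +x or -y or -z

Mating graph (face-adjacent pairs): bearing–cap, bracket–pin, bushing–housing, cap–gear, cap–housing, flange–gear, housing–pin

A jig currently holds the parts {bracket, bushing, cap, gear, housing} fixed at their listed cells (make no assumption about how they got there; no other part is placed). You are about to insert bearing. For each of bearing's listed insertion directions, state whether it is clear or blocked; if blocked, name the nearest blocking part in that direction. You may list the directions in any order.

+y: ray from bearing(1, 1, -1) has no placed part ⇒ clear

+y: clear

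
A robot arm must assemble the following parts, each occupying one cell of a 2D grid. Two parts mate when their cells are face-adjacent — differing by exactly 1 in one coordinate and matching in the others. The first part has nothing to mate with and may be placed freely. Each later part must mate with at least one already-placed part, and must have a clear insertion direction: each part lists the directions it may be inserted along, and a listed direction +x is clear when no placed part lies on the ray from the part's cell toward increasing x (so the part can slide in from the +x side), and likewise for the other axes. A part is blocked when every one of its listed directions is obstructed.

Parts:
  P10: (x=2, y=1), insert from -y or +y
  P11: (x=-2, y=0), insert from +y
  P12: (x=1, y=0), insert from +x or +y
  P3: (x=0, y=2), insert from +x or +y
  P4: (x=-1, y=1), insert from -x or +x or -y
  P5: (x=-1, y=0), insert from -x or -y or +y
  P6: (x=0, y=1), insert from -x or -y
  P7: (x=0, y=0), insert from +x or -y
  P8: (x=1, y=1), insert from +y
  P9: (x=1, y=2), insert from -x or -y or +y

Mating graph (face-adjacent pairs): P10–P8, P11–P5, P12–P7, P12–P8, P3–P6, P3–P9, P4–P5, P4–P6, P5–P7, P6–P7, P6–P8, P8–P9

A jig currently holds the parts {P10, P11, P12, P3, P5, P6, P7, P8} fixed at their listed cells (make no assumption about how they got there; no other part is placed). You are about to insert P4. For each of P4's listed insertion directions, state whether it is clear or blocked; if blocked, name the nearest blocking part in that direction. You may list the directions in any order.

-x: ray from P4(-1, 1) has no placed part ⇒ clear
+x: nearest on ray is P6@(0, 1) ⇒ blocked
-y: nearest on ray is P5@(-1, 0) ⇒ blocked

+x: blocked by P6; -x: clear; -y: blocked by P5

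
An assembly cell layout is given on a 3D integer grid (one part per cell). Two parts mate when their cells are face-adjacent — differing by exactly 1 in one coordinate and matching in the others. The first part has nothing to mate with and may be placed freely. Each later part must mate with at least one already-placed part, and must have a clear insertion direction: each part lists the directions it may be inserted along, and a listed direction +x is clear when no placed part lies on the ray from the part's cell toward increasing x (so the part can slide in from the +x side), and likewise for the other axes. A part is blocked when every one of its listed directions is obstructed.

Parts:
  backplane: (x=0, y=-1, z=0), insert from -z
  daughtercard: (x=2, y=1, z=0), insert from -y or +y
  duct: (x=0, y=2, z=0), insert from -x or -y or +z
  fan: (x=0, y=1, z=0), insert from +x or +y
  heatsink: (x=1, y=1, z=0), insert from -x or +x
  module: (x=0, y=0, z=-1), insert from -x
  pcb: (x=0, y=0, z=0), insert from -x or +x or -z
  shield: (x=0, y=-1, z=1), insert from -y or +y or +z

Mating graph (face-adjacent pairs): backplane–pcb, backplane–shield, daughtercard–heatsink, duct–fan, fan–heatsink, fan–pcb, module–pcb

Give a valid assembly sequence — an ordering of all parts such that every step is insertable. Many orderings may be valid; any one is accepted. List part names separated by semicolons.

daughtercard; heatsink; fan; pcb; module; backplane; shield; duct

1. daughtercard@(2, 1, 0) [-y clear] — {daughtercard}
2. heatsink@(1, 1, 0) [-x clear] — {daughtercard, heatsink}
3. fan@(0, 1, 0) [+y clear] — {daughtercard, fan, heatsink}
4. pcb@(0, 0, 0) [-x clear] — {daughtercard, fan, heatsink, pcb}
5. module@(0, 0, -1) [-x clear] — {daughtercard, fan, heatsink, module, pcb}
6. backplane@(0, -1, 0) [-z clear] — {backplane, daughtercard, fan, heatsink, module, pcb}
7. shield@(0, -1, 1) [-y clear] — {backplane, daughtercard, fan, heatsink, module, pcb, shield}
8. duct@(0, 2, 0) [-x clear] — {backplane, daughtercard, duct, fan, heatsink, module, pcb, shield}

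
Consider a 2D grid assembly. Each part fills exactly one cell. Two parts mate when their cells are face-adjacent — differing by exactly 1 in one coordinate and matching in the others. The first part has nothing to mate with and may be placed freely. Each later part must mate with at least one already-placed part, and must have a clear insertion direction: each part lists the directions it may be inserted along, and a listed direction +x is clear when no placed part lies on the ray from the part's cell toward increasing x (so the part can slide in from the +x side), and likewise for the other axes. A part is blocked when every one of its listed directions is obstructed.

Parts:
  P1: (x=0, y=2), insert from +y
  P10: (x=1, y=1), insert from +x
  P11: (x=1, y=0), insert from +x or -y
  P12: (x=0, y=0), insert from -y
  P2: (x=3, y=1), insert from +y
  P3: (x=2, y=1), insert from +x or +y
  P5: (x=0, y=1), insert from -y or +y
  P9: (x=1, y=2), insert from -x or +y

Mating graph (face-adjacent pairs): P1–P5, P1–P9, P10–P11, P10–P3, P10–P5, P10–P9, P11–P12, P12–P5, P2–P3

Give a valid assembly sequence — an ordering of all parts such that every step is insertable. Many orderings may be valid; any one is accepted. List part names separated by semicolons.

P1; P9; P10; P3; P2; P11; P5; P12

1. P1@(0, 2) [+y clear] — {P1}
2. P9@(1, 2) [+y clear] — {P1, P9}
3. P10@(1, 1) [+x clear] — {P1, P10, P9}
4. P3@(2, 1) [+x clear] — {P1, P10, P3, P9}
5. P2@(3, 1) [+y clear] — {P1, P10, P2, P3, P9}
6. P11@(1, 0) [+x clear] — {P1, P10, P11, P2, P3, P9}
7. P5@(0, 1) [-y clear] — {P1, P10, P11, P2, P3, P5, P9}
8. P12@(0, 0) [-y clear] — {P1, P10, P11, P12, P2, P3, P5, P9}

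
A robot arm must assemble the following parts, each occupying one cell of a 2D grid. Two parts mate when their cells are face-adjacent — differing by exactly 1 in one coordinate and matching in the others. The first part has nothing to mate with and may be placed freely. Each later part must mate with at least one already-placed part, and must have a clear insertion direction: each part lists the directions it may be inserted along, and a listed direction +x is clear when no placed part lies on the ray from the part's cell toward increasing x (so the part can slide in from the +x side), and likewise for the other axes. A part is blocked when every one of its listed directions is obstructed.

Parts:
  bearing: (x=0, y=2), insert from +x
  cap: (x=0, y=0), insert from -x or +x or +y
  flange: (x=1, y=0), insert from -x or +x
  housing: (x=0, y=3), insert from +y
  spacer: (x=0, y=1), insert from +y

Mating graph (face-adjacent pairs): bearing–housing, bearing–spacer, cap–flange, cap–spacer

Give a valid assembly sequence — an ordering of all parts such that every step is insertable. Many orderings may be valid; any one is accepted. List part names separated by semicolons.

1. flange@(1, 0) [-x clear] — {flange}
2. cap@(0, 0) [-x clear] — {cap, flange}
3. spacer@(0, 1) [+y clear] — {cap, flange, spacer}
4. bearing@(0, 2) [+x clear] — {bearing, cap, flange, spacer}
5. housing@(0, 3) [+y clear] — {bearing, cap, flange, housing, spacer}

flange; cap; spacer; bearing; housing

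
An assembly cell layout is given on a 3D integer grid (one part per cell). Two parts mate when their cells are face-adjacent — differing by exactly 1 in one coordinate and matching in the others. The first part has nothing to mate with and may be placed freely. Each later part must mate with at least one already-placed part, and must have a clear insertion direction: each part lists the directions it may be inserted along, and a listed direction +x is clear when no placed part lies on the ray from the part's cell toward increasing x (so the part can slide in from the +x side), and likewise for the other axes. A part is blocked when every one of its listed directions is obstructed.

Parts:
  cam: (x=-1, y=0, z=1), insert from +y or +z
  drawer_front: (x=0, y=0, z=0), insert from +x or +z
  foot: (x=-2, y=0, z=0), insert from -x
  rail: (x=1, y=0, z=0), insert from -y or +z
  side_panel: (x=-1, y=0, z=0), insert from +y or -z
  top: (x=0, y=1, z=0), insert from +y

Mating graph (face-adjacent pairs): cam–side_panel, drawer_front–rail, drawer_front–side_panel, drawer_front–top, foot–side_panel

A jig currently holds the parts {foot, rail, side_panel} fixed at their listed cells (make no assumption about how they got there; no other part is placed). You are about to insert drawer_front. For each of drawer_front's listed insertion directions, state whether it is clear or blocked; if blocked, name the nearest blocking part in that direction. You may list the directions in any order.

+x: blocked by rail; +z: clear

+x: nearest on ray is rail@(1, 0, 0) ⇒ blocked
+z: ray from drawer_front(0, 0, 0) has no placed part ⇒ clear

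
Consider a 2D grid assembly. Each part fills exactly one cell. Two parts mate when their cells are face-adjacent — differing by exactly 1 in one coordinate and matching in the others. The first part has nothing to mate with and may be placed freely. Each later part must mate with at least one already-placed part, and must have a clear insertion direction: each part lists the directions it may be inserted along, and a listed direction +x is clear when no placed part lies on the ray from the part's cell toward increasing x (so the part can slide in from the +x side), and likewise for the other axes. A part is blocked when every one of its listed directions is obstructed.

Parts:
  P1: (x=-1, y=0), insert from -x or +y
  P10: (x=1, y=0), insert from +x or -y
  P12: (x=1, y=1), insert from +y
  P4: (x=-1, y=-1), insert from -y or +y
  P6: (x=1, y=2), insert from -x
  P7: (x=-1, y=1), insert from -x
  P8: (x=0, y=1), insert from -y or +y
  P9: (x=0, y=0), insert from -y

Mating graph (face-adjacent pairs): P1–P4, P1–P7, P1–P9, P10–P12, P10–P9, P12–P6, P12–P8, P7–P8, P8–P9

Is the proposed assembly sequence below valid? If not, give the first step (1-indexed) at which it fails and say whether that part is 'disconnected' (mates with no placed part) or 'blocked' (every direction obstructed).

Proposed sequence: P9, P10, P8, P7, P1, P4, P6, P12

Invalid at step 7 (disconnected)

1. P9@(0, 0) [-y clear] — {P9}
2. P10@(1, 0) [+x clear] — {P10, P9}
3. P8@(0, 1) [+y clear] — {P10, P8, P9}
4. P7@(-1, 1) [-x clear] — {P10, P7, P8, P9}
5. P1@(-1, 0) [-x clear] — {P1, P10, P7, P8, P9}
6. P4@(-1, -1) [-y clear] — {P1, P10, P4, P7, P8, P9}
7. P6@(1, 2) — no placed neighbour ⇒ disconnected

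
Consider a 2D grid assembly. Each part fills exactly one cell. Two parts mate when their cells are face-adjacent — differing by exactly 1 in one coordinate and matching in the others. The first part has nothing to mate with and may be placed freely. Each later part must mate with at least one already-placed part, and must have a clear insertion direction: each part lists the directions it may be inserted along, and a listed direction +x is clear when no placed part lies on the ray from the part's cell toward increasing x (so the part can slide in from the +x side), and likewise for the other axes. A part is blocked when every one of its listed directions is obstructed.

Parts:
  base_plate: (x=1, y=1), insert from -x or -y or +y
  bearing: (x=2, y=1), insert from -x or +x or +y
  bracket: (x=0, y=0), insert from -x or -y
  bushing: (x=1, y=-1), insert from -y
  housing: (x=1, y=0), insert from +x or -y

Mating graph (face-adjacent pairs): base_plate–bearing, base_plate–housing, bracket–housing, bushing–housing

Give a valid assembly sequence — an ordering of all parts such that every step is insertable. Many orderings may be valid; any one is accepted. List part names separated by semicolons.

1. bushing@(1, -1) [-y clear] — {bushing}
2. housing@(1, 0) [+x clear] — {bushing, housing}
3. base_plate@(1, 1) [-x clear] — {base_plate, bushing, housing}
4. bearing@(2, 1) [+x clear] — {base_plate, bearing, bushing, housing}
5. bracket@(0, 0) [-x clear] — {base_plate, bearing, bracket, bushing, housing}

bushing; housing; base_plate; bearing; bracket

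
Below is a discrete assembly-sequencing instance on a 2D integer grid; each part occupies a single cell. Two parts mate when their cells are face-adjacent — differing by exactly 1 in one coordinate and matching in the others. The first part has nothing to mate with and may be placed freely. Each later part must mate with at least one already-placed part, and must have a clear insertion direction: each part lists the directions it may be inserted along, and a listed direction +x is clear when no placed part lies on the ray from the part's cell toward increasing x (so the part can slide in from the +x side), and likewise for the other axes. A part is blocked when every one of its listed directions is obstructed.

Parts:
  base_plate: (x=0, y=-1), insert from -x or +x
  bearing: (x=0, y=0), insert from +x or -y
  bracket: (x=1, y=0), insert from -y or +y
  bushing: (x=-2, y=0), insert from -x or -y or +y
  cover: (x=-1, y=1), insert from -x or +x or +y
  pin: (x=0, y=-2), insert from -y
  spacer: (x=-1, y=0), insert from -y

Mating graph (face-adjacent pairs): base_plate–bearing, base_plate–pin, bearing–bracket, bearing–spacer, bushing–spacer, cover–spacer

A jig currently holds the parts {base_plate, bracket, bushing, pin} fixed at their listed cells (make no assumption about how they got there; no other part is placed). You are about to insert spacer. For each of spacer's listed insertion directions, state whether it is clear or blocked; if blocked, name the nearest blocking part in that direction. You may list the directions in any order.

-y: clear

-y: ray from spacer(-1, 0) has no placed part ⇒ clear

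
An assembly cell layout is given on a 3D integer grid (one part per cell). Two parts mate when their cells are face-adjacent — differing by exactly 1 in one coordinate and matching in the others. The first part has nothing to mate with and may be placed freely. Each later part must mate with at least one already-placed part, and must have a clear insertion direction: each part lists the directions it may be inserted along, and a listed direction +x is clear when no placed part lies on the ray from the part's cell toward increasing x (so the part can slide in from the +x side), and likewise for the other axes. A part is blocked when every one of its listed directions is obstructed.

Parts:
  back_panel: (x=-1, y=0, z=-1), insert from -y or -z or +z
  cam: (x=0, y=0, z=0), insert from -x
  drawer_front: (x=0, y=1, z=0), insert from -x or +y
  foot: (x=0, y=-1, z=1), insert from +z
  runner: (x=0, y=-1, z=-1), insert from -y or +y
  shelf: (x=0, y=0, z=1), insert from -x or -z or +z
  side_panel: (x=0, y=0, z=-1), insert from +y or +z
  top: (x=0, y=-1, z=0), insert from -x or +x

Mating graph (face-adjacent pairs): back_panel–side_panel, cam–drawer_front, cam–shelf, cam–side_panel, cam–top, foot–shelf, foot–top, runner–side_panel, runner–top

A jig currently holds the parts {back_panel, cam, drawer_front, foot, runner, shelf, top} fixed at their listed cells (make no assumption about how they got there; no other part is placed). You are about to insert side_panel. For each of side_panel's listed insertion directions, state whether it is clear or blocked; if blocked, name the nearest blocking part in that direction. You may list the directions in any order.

+y: clear; +z: blocked by cam

+y: ray from side_panel(0, 0, -1) has no placed part ⇒ clear
+z: nearest on ray is cam@(0, 0, 0) ⇒ blocked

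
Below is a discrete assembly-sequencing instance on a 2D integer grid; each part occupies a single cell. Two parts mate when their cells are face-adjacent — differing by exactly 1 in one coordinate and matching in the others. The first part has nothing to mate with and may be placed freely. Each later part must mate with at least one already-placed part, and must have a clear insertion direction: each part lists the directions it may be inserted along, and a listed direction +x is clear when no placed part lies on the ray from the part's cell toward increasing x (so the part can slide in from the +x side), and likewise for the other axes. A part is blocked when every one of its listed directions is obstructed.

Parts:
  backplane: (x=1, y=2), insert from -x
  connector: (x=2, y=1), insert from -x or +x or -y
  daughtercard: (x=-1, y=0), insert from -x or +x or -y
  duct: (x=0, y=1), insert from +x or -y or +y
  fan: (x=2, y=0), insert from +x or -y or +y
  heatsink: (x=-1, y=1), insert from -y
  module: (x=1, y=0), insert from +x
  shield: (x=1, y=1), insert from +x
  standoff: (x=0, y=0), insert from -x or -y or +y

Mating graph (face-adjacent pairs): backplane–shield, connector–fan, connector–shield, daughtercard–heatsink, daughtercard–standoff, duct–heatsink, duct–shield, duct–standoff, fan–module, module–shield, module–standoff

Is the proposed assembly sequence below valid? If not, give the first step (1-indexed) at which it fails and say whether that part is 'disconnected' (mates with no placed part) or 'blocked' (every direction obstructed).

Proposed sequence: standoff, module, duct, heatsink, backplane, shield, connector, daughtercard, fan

Invalid at step 5 (disconnected)

1. standoff@(0, 0) [-x clear] — {standoff}
2. module@(1, 0) [+x clear] — {module, standoff}
3. duct@(0, 1) [+x clear] — {duct, module, standoff}
4. heatsink@(-1, 1) [-y clear] — {duct, heatsink, module, standoff}
5. backplane@(1, 2) — no placed neighbour ⇒ disconnected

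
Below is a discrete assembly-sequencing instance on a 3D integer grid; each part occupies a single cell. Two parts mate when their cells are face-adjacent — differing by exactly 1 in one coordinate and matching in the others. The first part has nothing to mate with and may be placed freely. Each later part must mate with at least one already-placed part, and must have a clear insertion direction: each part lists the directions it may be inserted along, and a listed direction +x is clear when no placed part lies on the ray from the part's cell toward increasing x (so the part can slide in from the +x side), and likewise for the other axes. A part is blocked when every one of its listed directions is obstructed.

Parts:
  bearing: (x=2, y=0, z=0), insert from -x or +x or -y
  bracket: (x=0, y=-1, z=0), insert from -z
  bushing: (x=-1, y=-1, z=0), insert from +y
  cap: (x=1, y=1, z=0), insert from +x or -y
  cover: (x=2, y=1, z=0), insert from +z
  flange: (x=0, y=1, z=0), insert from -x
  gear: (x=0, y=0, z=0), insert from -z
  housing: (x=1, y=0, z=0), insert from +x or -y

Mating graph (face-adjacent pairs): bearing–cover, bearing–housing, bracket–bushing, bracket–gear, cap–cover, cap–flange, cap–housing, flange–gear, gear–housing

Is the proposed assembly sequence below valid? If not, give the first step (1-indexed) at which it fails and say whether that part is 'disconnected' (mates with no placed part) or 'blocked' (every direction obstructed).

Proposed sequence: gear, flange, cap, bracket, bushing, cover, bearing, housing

1. gear@(0, 0, 0) [-z clear] — {gear}
2. flange@(0, 1, 0) [-x clear] — {flange, gear}
3. cap@(1, 1, 0) [+x clear] — {cap, flange, gear}
4. bracket@(0, -1, 0) [-z clear] — {bracket, cap, flange, gear}
5. bushing@(-1, -1, 0) [+y clear] — {bracket, bushing, cap, flange, gear}
6. cover@(2, 1, 0) [+z clear] — {bracket, bushing, cap, cover, flange, gear}
7. bearing@(2, 0, 0) [+x clear] — {bearing, bracket, bushing, cap, cover, flange, gear}
8. housing@(1, 0, 0) [-y clear] — {bearing, bracket, bushing, cap, cover, flange, gear, housing}

Valid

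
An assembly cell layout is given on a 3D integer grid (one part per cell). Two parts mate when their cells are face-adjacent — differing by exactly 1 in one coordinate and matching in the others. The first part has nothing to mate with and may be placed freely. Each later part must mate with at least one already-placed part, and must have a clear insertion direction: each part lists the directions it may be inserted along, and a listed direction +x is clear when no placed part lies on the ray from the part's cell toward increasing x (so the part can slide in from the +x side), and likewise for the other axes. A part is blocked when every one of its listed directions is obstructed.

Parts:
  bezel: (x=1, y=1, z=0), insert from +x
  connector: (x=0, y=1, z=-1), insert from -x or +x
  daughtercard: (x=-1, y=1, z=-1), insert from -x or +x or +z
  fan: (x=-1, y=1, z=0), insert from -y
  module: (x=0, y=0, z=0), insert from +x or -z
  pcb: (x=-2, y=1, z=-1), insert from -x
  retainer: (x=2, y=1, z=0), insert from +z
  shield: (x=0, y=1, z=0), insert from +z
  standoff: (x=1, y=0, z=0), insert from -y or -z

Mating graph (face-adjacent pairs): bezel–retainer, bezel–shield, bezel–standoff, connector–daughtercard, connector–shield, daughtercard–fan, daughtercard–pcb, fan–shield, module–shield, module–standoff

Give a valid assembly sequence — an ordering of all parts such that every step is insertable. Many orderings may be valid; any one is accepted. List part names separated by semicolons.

daughtercard; fan; shield; module; standoff; bezel; retainer; connector; pcb

1. daughtercard@(-1, 1, -1) [-x clear] — {daughtercard}
2. fan@(-1, 1, 0) [-y clear] — {daughtercard, fan}
3. shield@(0, 1, 0) [+z clear] — {daughtercard, fan, shield}
4. module@(0, 0, 0) [+x clear] — {daughtercard, fan, module, shield}
5. standoff@(1, 0, 0) [-y clear] — {daughtercard, fan, module, shield, standoff}
6. bezel@(1, 1, 0) [+x clear] — {bezel, daughtercard, fan, module, shield, standoff}
7. retainer@(2, 1, 0) [+z clear] — {bezel, daughtercard, fan, module, retainer, shield, standoff}
8. connector@(0, 1, -1) [+x clear] — {bezel, connector, daughtercard, fan, module, retainer, shield, standoff}
9. pcb@(-2, 1, -1) [-x clear] — {bezel, connector, daughtercard, fan, module, pcb, retainer, shield, standoff}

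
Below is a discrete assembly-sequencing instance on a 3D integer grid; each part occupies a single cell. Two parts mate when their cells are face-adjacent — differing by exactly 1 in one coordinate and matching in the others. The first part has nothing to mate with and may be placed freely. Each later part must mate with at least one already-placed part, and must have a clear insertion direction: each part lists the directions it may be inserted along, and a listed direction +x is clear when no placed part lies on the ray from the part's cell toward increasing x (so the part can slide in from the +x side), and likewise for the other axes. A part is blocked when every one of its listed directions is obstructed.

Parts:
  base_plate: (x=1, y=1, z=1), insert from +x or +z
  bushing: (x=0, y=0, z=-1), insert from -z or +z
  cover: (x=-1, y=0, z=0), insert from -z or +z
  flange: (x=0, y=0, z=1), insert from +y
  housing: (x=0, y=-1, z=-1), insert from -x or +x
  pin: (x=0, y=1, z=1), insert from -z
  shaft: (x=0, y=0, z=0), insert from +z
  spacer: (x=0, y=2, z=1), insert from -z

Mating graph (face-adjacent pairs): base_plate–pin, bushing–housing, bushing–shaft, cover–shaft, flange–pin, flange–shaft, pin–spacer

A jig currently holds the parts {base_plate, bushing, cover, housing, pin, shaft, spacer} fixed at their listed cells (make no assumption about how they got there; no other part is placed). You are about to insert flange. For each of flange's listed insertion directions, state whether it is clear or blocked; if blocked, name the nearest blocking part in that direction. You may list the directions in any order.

+y: nearest on ray is pin@(0, 1, 1) ⇒ blocked

+y: blocked by pin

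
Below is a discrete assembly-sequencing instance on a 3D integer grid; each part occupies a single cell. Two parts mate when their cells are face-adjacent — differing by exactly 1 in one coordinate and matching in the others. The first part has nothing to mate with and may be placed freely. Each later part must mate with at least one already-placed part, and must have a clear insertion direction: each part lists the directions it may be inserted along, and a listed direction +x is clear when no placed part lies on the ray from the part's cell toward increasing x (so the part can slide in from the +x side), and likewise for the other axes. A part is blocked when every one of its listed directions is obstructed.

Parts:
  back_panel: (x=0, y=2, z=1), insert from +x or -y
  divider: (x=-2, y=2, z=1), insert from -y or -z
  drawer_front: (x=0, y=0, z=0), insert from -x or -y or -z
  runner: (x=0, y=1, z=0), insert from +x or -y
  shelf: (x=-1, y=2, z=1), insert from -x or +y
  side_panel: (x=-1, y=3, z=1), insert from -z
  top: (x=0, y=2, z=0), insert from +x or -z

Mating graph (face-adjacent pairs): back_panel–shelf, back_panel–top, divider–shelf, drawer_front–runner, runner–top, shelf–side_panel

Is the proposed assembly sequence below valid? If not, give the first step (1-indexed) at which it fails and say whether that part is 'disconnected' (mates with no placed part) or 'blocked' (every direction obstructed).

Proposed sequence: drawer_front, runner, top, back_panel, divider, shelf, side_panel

Invalid at step 5 (disconnected)

1. drawer_front@(0, 0, 0) [-x clear] — {drawer_front}
2. runner@(0, 1, 0) [+x clear] — {drawer_front, runner}
3. top@(0, 2, 0) [+x clear] — {drawer_front, runner, top}
4. back_panel@(0, 2, 1) [+x clear] — {back_panel, drawer_front, runner, top}
5. divider@(-2, 2, 1) — no placed neighbour ⇒ disconnected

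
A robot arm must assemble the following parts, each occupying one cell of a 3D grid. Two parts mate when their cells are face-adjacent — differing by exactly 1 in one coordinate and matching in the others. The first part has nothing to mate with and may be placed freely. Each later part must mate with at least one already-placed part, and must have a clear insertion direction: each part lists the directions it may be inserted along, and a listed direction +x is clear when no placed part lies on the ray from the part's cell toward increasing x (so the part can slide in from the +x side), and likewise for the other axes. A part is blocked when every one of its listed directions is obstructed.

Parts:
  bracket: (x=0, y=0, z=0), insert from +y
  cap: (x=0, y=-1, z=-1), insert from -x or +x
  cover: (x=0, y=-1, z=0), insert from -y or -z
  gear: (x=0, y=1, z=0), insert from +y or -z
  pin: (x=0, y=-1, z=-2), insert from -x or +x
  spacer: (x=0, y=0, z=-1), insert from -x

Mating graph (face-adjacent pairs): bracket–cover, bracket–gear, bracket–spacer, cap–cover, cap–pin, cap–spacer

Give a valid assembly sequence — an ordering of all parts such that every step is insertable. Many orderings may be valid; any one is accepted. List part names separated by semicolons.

cap; spacer; pin; cover; bracket; gear

1. cap@(0, -1, -1) [-x clear] — {cap}
2. spacer@(0, 0, -1) [-x clear] — {cap, spacer}
3. pin@(0, -1, -2) [-x clear] — {cap, pin, spacer}
4. cover@(0, -1, 0) [-y clear] — {cap, cover, pin, spacer}
5. bracket@(0, 0, 0) [+y clear] — {bracket, cap, cover, pin, spacer}
6. gear@(0, 1, 0) [+y clear] — {bracket, cap, cover, gear, pin, spacer}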